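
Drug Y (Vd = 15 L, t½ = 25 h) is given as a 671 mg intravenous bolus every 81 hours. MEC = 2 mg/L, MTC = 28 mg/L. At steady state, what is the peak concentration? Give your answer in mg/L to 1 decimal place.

50.0 mg/L

τ/t½ = 81/25 ≈ 3.24, so fraction remaining f = (1/2)^(81/25) ≈ 0.1058.
Accumulation ratio R = 1/(1 − f) ≈ 1/0.8942 ≈ 1.1183.
Single-dose peak C₀ = D/Vd = 671/15 ≈ 44.733 mg/L.
Cmax,ss = C₀/(1 − f) ≈ 44.733/0.8942 ≈ 50.026 mg/L.
Peak 50.0 mg/L vs MTC 28 mg/L: exceeds toxic threshold.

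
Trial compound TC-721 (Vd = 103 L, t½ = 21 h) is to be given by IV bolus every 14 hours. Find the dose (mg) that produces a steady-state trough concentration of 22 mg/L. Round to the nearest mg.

1331 mg

τ/t½ = 14/21 ≈ 0.66667, so f = (1/2)^(14/21) ≈ 0.629961.
Cmin,ss = (D/Vd)·f/(1−f), so D = Cmin,ss·Vd·(1−f)/f.
D = 22 × 103 × (1−f)/f ≈ 22 × 103 × 0.58740 ≈ 1331.05 mg.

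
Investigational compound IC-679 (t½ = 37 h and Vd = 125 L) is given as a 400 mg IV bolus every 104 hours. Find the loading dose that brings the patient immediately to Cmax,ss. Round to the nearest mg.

f = (1/2)^(104/37) ≈ 0.142515; accumulation ratio R = 1/(1−f) ≈ 1.16620.
Loading dose to hit Cmax,ss on first dose: D_load = D_maint·R ≈ 400 × 1.16620 ≈ 466.48 mg.

466 mg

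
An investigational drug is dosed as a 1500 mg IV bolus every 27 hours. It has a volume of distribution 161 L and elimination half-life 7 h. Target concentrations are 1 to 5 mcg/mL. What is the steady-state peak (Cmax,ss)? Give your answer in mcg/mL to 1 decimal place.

10.0 mcg/mL

τ/t½ = 27/7 ≈ 3.8571, so fraction remaining f = (1/2)^(27/7) ≈ 0.0690.
At steady state, accumulation factor R = 1/(1 − e^(−kτ)) ≈ 1.0741.
Single-dose peak C₀ = D/Vd = 1500/161 ≈ 9.317 mcg/mL.
Steady-state peak Cmax,ss = C₀·R ≈ 9.317 × 1.0741 ≈ 10.007 mcg/mL.
Peak 10.0 mcg/mL vs MTC 5 mcg/mL: exceeds toxic threshold.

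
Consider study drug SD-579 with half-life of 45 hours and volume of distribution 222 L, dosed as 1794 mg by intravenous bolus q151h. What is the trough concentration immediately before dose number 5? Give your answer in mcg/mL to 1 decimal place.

f = (1/2)^(τ/t½) = (1/2)^(151/45) ≈ 0.0977.
C₀ = D/Vd = 1794/222 ≈ 8.081 mcg/mL.
Before the 5th dose, 4 doses have been given. Superposition: Cmin = C₀·(f + f² + … + f^4).
≈ 8.081 × (0.0977 + 0.0095 + 0.0009 + 0.0001) ≈ 8.081 × 0.1082 ≈ 0.874 mcg/mL.

0.9 mcg/mL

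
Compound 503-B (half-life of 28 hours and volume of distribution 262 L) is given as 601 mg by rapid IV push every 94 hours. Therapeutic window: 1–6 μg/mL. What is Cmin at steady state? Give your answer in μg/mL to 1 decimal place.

k = ln2/t½ = ln2/28 ≈ 0.024755 h⁻¹; fraction remaining f = e^(−kτ) = e^(−0.024755×94) ≈ 0.0976.
Each bolus raises the concentration by D/Vd = 601/262 ≈ 2.294 μg/mL.
Steady-state trough Cmin,ss = C₀·f/(1−f) ≈ 2.294 × 0.0976/0.9024 ≈ 0.248 μg/mL.
Trough 0.2 μg/mL vs MEC 1 μg/mL: subtherapeutic.

0.2 μg/mL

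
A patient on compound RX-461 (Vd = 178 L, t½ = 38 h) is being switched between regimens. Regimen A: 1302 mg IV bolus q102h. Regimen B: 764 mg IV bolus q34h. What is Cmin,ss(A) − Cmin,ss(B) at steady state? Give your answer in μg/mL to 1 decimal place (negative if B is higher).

Regimen A: f = (1/2)^(102/38) ≈ 0.1556; Cmin,ss = (1302/178)·f/(1−f) ≈ 1.348 μg/mL.
Regimen B: f = (1/2)^(34/38) ≈ 0.5378; Cmin,ss = (764/178)·f/(1−f) ≈ 4.994 μg/mL.
Difference ≈ 1.348 − 4.994 ≈ -3.646 μg/mL.

-3.6 μg/mL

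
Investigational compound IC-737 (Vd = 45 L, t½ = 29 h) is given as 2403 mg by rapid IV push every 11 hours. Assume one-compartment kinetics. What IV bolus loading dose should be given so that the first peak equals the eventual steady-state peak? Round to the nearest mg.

f = (1/2)^(11/29) ≈ 0.768805; accumulation ratio R = 1/(1−f) ≈ 4.32535.
Loading dose to hit Cmax,ss on first dose: D_load = D_maint·R ≈ 2403 × 4.32535 ≈ 10393.82 mg.

10394 mg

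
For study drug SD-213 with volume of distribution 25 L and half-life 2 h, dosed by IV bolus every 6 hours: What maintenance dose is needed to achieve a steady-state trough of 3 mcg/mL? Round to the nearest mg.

525 mg

τ/t½ = 6/2 ≈ 3, so f = (1/2)^(6/2) ≈ 0.125000.
Cmin,ss = (D/Vd)·f/(1−f), so D = Cmin,ss·Vd·(1−f)/f.
D = 3 × 25 × (1−f)/f ≈ 3 × 25 × 7.00000 ≈ 525.00 mg.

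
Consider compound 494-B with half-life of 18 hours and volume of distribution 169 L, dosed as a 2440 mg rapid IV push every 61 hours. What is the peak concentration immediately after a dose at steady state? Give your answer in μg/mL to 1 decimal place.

16.0 μg/mL

τ/t½ = 61/18 ≈ 3.3889, so fraction remaining f = (1/2)^(61/18) ≈ 0.0955.
At steady state, accumulation factor R = 1/(1 − e^(−kτ)) ≈ 1.1056.
Each bolus raises the concentration by D/Vd = 2440/169 ≈ 14.438 μg/mL.
Cmax,ss = C₀/(1 − f) ≈ 14.438/0.9045 ≈ 15.962 μg/mL.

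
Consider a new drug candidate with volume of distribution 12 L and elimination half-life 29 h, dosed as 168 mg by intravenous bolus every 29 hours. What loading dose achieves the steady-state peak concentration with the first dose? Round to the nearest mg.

f = (1/2)^(29/29) ≈ 0.500000; accumulation ratio R = 1/(1−f) ≈ 2.00000.
Loading dose to hit Cmax,ss on first dose: D_load = D_maint·R ≈ 168 × 2.00000 ≈ 336.00 mg.

336 mg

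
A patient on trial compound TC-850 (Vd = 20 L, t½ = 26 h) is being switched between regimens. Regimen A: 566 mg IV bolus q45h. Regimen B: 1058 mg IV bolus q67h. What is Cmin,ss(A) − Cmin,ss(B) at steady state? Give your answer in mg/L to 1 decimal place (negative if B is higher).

1.6 mg/L

Regimen A: f = (1/2)^(45/26) ≈ 0.3013; Cmin,ss = (566/20)·f/(1−f) ≈ 12.204 mg/L.
Regimen B: f = (1/2)^(67/26) ≈ 0.1676; Cmin,ss = (1058/20)·f/(1−f) ≈ 10.651 mg/L.
Difference ≈ 12.204 − 10.651 ≈ 1.553 mg/L.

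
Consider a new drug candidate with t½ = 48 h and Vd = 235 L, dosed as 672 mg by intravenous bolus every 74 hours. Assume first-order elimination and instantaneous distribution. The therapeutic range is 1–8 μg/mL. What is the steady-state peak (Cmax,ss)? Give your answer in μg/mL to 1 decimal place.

Over one 74-h interval, 74/48 ≈ 1.5417 half-lives elapse, leaving f ≈ 0.3435 of each dose.
At steady state, accumulation factor R = 1/(1 − e^(−kτ)) ≈ 1.5232.
Each bolus raises the concentration by D/Vd = 672/235 ≈ 2.860 μg/mL.
Steady-state peak Cmax,ss = C₀·R ≈ 2.860 × 1.5232 ≈ 4.356 μg/mL.
Peak 4.4 μg/mL vs MTC 8 μg/mL: below toxic threshold.

4.4 μg/mL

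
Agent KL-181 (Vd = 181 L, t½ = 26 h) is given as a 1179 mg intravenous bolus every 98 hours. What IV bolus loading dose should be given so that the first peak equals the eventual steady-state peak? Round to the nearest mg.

f = (1/2)^(98/26) ≈ 0.073341; accumulation ratio R = 1/(1−f) ≈ 1.07915.
Loading dose to hit Cmax,ss on first dose: D_load = D_maint·R ≈ 1179 × 1.07915 ≈ 1272.32 mg.

1272 mg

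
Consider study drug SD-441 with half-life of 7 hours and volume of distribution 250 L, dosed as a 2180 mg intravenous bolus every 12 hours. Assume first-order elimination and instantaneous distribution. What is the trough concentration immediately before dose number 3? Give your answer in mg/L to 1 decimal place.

f = (1/2)^(τ/t½) = (1/2)^(12/7) ≈ 0.3048.
C₀ = D/Vd = 2180/250 ≈ 8.720 mg/L.
Before the 3rd dose, 2 doses have been given. Superposition: Cmin = C₀·(f + f²).
≈ 8.720 × (0.3048 + 0.0929) ≈ 8.720 × 0.3977 ≈ 3.468 mg/L.

3.5 mg/L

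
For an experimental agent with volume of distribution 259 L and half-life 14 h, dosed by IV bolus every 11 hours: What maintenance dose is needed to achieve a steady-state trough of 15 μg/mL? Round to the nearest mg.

τ/t½ = 11/14 ≈ 0.78571, so f = (1/2)^(11/14) ≈ 0.580065.
Cmin,ss = (D/Vd)·f/(1−f), so D = Cmin,ss·Vd·(1−f)/f.
D = 15 × 259 × (1−f)/f ≈ 15 × 259 × 0.72394 ≈ 2812.51 mg.

2813 mg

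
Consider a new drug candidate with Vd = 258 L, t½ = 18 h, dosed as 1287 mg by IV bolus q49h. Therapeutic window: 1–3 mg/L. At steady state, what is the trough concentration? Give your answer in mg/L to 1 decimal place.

τ/t½ = 49/18 ≈ 2.7222, so fraction remaining f = (1/2)^(49/18) ≈ 0.1515.
Accumulation ratio R = 1/(1 − f) ≈ 1/0.8485 ≈ 1.1786.
Each bolus raises the concentration by D/Vd = 1287/258 ≈ 4.988 mg/L.
Cmax,ss = C₀/(1 − f) ≈ 4.988/0.8485 ≈ 5.879 mg/L.
Steady-state trough Cmin,ss = Cmax,ss·f ≈ 5.879 × 0.1515 ≈ 0.891 mg/L.
Trough 0.9 mg/L vs MEC 1 mg/L: subtherapeutic.

0.9 mg/L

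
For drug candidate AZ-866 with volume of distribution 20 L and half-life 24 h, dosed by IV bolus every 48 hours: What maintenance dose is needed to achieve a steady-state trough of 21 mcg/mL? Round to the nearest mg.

τ/t½ = 48/24 ≈ 2, so f = (1/2)^(48/24) ≈ 0.250000.
Cmin,ss = (D/Vd)·f/(1−f), so D = Cmin,ss·Vd·(1−f)/f.
D = 21 × 20 × (1−f)/f ≈ 21 × 20 × 3.00000 ≈ 1260.00 mg.

1260 mg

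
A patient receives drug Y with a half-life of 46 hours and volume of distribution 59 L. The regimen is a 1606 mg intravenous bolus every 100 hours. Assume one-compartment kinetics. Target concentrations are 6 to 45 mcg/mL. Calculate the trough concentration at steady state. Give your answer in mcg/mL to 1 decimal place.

k = ln2/t½ = ln2/46 ≈ 0.015068 h⁻¹; fraction remaining f = e^(−kτ) = e^(−0.015068×100) ≈ 0.2216.
At steady state, accumulation factor R = 1/(1 − e^(−kτ)) ≈ 1.2847.
Single-dose peak C₀ = D/Vd = 1606/59 ≈ 27.220 mcg/mL.
Cmax,ss = C₀/(1 − f) ≈ 27.220/0.7784 ≈ 34.969 mcg/mL.
Steady-state trough Cmin,ss = Cmax,ss·f ≈ 34.969 × 0.2216 ≈ 7.749 mcg/mL.
Trough 7.7 mcg/mL vs MEC 6 mcg/mL: adequate.

7.7 mcg/mL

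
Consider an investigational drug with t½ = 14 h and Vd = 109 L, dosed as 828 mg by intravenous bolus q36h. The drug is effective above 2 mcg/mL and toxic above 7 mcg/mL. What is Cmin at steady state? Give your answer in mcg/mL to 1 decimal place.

1.5 mcg/mL

τ/t½ = 36/14 ≈ 2.5714, so fraction remaining f = (1/2)^(36/14) ≈ 0.1682.
Each bolus raises the concentration by D/Vd = 828/109 ≈ 7.596 mcg/mL.
Steady-state trough Cmin,ss = C₀·f/(1−f) ≈ 7.596 × 0.1682/0.8318 ≈ 1.536 mcg/mL.
Trough 1.5 mcg/mL vs MEC 2 mcg/mL: subtherapeutic.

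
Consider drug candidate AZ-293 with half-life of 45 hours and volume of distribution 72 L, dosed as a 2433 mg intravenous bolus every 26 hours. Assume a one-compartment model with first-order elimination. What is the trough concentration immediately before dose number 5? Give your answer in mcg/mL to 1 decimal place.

54.8 mcg/mL

f = (1/2)^(τ/t½) = (1/2)^(26/45) ≈ 0.6700.
C₀ = D/Vd = 2433/72 ≈ 33.792 mcg/mL.
Before the 5th dose, 4 doses have been given. Superposition: Cmin = C₀·(f + f² + … + f^4).
≈ 33.792 × (0.6700 + 0.4489 + 0.3008 + 0.2015) ≈ 33.792 × 1.6212 ≈ 54.784 mcg/mL.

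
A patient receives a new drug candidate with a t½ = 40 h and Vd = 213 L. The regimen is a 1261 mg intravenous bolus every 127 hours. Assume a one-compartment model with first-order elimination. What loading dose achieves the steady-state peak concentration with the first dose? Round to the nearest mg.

1418 mg

f = (1/2)^(127/40) ≈ 0.110721; accumulation ratio R = 1/(1−f) ≈ 1.12451.
Loading dose to hit Cmax,ss on first dose: D_load = D_maint·R ≈ 1261 × 1.12451 ≈ 1418.01 mg.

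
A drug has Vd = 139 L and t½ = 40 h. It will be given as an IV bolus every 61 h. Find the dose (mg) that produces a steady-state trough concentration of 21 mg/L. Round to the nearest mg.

5481 mg

τ/t½ = 61/40 ≈ 1.525, so f = (1/2)^(61/40) ≈ 0.347480.
Cmin,ss = (D/Vd)·f/(1−f), so D = Cmin,ss·Vd·(1−f)/f.
D = 21 × 139 × (1−f)/f ≈ 21 × 139 × 1.87786 ≈ 5481.47 mg.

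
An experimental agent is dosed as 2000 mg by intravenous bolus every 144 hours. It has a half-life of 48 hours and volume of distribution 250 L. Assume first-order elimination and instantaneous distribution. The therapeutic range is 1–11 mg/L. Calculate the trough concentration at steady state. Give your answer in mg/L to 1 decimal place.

1.1 mg/L

The dosing interval is 3 half-lives, so f = 2^(−3) = 0.125.
At steady state, R = 1/(1 − 0.125) = 8/7.
Single-dose peak C₀ = D/Vd = 2000/250 = 8 mg/L.
Steady-state peak Cmax,ss = C₀·R = 8 × 8/7 ≈ 9.143 mg/L.
Steady-state trough Cmin,ss = Cmax,ss·f ≈ 9.143 × 0.125 ≈ 1.143 mg/L.
Trough 1.1 mg/L vs MEC 1 mg/L: adequate.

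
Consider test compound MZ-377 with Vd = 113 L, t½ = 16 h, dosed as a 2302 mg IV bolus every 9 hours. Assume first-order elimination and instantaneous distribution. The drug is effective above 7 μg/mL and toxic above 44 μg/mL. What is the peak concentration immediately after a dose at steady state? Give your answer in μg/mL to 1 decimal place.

63.1 μg/mL

Over one 9-h interval, 9/16 ≈ 0.5625 half-lives elapse, leaving f ≈ 0.6771 of each dose.
Accumulation ratio R = 1/(1 − f) ≈ 1/0.3229 ≈ 3.0969.
Single-dose peak C₀ = D/Vd = 2302/113 ≈ 20.372 μg/mL.
Steady-state peak Cmax,ss = C₀·R ≈ 20.372 × 3.0969 ≈ 63.090 μg/mL.
Peak 63.1 μg/mL vs MTC 44 μg/mL: exceeds toxic threshold.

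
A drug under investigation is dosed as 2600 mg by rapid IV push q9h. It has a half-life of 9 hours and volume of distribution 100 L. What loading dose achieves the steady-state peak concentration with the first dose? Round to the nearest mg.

5200 mg

f = (1/2)^(9/9) ≈ 0.500000; accumulation ratio R = 1/(1−f) ≈ 2.00000.
Loading dose to hit Cmax,ss on first dose: D_load = D_maint·R ≈ 2600 × 2.00000 ≈ 5200.00 mg.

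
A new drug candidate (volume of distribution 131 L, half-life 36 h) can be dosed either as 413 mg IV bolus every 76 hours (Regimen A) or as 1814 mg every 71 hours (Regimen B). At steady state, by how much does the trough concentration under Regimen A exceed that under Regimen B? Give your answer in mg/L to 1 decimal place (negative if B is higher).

Regimen A: f = (1/2)^(76/36) ≈ 0.2315; Cmin,ss = (413/131)·f/(1−f) ≈ 0.950 mg/L.
Regimen B: f = (1/2)^(71/36) ≈ 0.2549; Cmin,ss = (1814/131)·f/(1−f) ≈ 4.737 mg/L.
Difference ≈ 0.950 − 4.737 ≈ -3.787 mg/L.

-3.8 mg/L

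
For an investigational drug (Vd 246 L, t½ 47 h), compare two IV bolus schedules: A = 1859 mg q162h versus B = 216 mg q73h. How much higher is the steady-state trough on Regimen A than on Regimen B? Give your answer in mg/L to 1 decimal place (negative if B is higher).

0.3 mg/L

Regimen A: f = (1/2)^(162/47) ≈ 0.0917; Cmin,ss = (1859/246)·f/(1−f) ≈ 0.763 mg/L.
Regimen B: f = (1/2)^(73/47) ≈ 0.3408; Cmin,ss = (216/246)·f/(1−f) ≈ 0.454 mg/L.
Difference ≈ 0.763 − 0.454 ≈ 0.309 mg/L.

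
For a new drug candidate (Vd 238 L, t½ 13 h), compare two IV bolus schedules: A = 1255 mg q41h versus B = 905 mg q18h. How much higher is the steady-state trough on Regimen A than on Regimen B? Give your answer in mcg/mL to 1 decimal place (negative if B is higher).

-1.7 mcg/mL

Regimen A: f = (1/2)^(41/13) ≈ 0.1124; Cmin,ss = (1255/238)·f/(1−f) ≈ 0.668 mcg/mL.
Regimen B: f = (1/2)^(18/13) ≈ 0.3830; Cmin,ss = (905/238)·f/(1−f) ≈ 2.360 mcg/mL.
Difference ≈ 0.668 − 2.360 ≈ -1.692 mcg/mL.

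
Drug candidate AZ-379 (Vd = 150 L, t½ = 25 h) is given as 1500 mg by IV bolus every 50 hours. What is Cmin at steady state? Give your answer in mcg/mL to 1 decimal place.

τ = 50 h = 2 half-lives, so f = (1/2)^2 = 0.25.
Accumulation ratio R = 1/(1 − f) = 1/0.75 = 4/3.
Single-dose peak C₀ = D/Vd = 1500/150 = 10 mcg/mL.
Steady-state peak Cmax,ss = C₀·R = 10 × 4/3 ≈ 13.333 mcg/mL.
Steady-state trough Cmin,ss = Cmax,ss·f ≈ 13.333 × 0.25 ≈ 3.333 mcg/mL.

3.3 mcg/mL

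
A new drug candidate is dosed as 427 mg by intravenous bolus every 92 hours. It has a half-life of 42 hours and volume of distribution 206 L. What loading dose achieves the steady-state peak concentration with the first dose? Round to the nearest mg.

f = (1/2)^(92/42) ≈ 0.219079; accumulation ratio R = 1/(1−f) ≈ 1.28054.
Loading dose to hit Cmax,ss on first dose: D_load = D_maint·R ≈ 427 × 1.28054 ≈ 546.79 mg.

547 mg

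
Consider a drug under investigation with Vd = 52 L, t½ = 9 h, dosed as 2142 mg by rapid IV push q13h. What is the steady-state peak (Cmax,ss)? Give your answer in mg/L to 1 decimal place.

Over one 13-h interval, 13/9 ≈ 1.4444 half-lives elapse, leaving f ≈ 0.3674 of each dose.
At steady state, accumulation factor R = 1/(1 − e^(−kτ)) ≈ 1.5808.
Single-dose peak C₀ = D/Vd = 2142/52 ≈ 41.192 mg/L.
Steady-state peak Cmax,ss = C₀·R ≈ 41.192 × 1.5808 ≈ 65.116 mg/L.

65.1 mg/L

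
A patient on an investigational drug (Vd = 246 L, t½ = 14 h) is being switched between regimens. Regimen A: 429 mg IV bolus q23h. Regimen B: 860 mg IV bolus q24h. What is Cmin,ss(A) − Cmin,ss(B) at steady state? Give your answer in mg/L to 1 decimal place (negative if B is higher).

-0.7 mg/L

Regimen A: f = (1/2)^(23/14) ≈ 0.3202; Cmin,ss = (429/246)·f/(1−f) ≈ 0.821 mg/L.
Regimen B: f = (1/2)^(24/14) ≈ 0.3048; Cmin,ss = (860/246)·f/(1−f) ≈ 1.533 mg/L.
Difference ≈ 0.821 − 1.533 ≈ -0.712 mg/L.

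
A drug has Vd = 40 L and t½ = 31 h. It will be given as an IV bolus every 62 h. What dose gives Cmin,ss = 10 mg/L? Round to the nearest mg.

τ/t½ = 62/31 ≈ 2, so f = (1/2)^(62/31) ≈ 0.250000.
Cmin,ss = (D/Vd)·f/(1−f), so D = Cmin,ss·Vd·(1−f)/f.
D = 10 × 40 × (1−f)/f ≈ 10 × 40 × 3.00000 ≈ 1200.00 mg.

1200 mg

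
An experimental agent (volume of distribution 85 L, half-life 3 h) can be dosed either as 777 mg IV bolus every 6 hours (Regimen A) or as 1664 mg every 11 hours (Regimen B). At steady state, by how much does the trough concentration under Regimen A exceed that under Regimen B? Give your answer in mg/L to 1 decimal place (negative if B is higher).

1.4 mg/L

Regimen A: f = (1/2)^(6/3) ≈ 0.2500; Cmin,ss = (777/85)·f/(1−f) ≈ 3.047 mg/L.
Regimen B: f = (1/2)^(11/3) ≈ 0.0787; Cmin,ss = (1664/85)·f/(1−f) ≈ 1.672 mg/L.
Difference ≈ 3.047 − 1.672 ≈ 1.375 mg/L.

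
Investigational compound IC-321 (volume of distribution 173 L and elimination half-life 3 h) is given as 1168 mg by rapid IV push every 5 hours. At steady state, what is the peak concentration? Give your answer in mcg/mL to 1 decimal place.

9.9 mcg/mL

τ/t½ = 5/3 ≈ 1.6667, so fraction remaining f = (1/2)^(5/3) ≈ 0.3150.
At steady state, accumulation factor R = 1/(1 − e^(−kτ)) ≈ 1.4599.
Each bolus raises the concentration by D/Vd = 1168/173 ≈ 6.751 mcg/mL.
Steady-state peak Cmax,ss = C₀·R ≈ 6.751 × 1.4599 ≈ 9.856 mcg/mL.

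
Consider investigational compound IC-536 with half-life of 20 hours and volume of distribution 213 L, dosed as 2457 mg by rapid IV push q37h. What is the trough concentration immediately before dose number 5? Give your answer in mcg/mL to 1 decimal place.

f = (1/2)^(τ/t½) = (1/2)^(37/20) ≈ 0.2774.
C₀ = D/Vd = 2457/213 ≈ 11.535 mcg/mL.
Before the 5th dose, 4 doses have been given. Superposition: Cmin = C₀·(f + f² + … + f^4).
≈ 11.535 × (0.2774 + 0.0770 + 0.0213 + 0.0059) ≈ 11.535 × 0.3816 ≈ 4.402 mcg/mL.

4.4 mcg/mL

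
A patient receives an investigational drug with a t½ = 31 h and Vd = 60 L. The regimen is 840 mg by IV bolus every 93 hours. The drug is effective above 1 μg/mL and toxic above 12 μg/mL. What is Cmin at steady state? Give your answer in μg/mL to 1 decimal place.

2.0 μg/mL

The dosing interval is 3 half-lives, so f = 2^(−3) = 0.125.
Accumulation ratio R = 1/(1 − f) = 1/0.875 = 8/7.
Single-dose peak C₀ = D/Vd = 840/60 = 14 μg/mL.
Steady-state peak Cmax,ss = C₀·R = 14 × 8/7 ≈ 16.000 μg/mL.
Steady-state trough Cmin,ss = Cmax,ss·f ≈ 16.000 × 0.125 ≈ 2.000 μg/mL.
Trough 2.0 μg/mL vs MEC 1 μg/mL: adequate.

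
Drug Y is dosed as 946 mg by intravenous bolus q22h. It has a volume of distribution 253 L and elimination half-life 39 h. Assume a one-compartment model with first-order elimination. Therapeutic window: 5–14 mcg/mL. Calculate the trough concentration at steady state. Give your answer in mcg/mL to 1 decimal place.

Over one 22-h interval, 22/39 ≈ 0.5641 half-lives elapse, leaving f ≈ 0.6764 of each dose.
Accumulation ratio R = 1/(1 − f) ≈ 1/0.3236 ≈ 3.0902.
Single-dose peak C₀ = D/Vd = 946/253 ≈ 3.739 mcg/mL.
Steady-state peak Cmax,ss = C₀·R ≈ 3.739 × 3.0902 ≈ 11.554 mcg/mL.
Steady-state trough Cmin,ss = Cmax,ss·f ≈ 11.554 × 0.6764 ≈ 7.815 mcg/mL.
Trough 7.8 mcg/mL vs MEC 5 mcg/mL: adequate.

7.8 mcg/mL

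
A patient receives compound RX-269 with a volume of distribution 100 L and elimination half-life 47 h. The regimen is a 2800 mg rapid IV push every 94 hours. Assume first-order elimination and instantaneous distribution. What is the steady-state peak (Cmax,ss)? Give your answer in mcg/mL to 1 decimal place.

37.3 mcg/mL

The dosing interval is 2 half-lives, so f = 2^(−2) = 0.25.
Accumulation ratio R = 1/(1 − f) = 1/0.75 = 4/3.
Single-dose peak C₀ = D/Vd = 2800/100 = 28 mcg/mL.
Steady-state peak Cmax,ss = C₀·R = 28 × 4/3 ≈ 37.333 mcg/mL.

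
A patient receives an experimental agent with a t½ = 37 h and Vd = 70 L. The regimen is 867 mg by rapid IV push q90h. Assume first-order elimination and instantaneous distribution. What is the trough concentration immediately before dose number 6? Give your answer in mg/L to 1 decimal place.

2.8 mg/L

f = (1/2)^(τ/t½) = (1/2)^(90/37) ≈ 0.1853.
C₀ = D/Vd = 867/70 ≈ 12.386 mg/L.
Before the 6th dose, 5 doses have been given. Superposition: Cmin = C₀·(f + f² + … + f^5).
≈ 12.386 × (0.1853 + 0.0343 + 0.0064 + 0.0012 + 0.0002) ≈ 12.386 × 0.2274 ≈ 2.817 mg/L.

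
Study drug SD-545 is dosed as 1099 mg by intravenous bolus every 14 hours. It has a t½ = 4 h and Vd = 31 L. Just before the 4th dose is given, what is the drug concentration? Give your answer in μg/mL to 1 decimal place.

3.4 μg/mL

f = (1/2)^(τ/t½) = (1/2)^(14/4) ≈ 0.0884.
C₀ = D/Vd = 1099/31 ≈ 35.452 μg/mL.
Before the 4th dose, 3 doses have been given. Superposition: Cmin = C₀·(f + f² + … + f^3).
≈ 35.452 × (0.0884 + 0.0078 + 0.0007) ≈ 35.452 × 0.0969 ≈ 3.435 μg/mL.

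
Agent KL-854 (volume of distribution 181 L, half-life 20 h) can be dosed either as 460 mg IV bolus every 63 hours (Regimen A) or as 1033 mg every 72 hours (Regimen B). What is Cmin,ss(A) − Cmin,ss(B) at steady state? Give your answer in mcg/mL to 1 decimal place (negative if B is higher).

Regimen A: f = (1/2)^(63/20) ≈ 0.1127; Cmin,ss = (460/181)·f/(1−f) ≈ 0.323 mcg/mL.
Regimen B: f = (1/2)^(72/20) ≈ 0.0825; Cmin,ss = (1033/181)·f/(1−f) ≈ 0.513 mcg/mL.
Difference ≈ 0.323 − 0.513 ≈ -0.190 mcg/mL.

-0.2 mcg/mL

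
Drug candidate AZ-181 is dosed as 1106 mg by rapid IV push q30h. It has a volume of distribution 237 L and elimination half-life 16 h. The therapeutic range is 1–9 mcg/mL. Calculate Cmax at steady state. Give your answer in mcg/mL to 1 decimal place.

6.4 mcg/mL

Over one 30-h interval, 30/16 ≈ 1.875 half-lives elapse, leaving f ≈ 0.2726 of each dose.
At steady state, accumulation factor R = 1/(1 − e^(−kτ)) ≈ 1.3748.
Single-dose peak C₀ = D/Vd = 1106/237 ≈ 4.667 mcg/mL.
Steady-state peak Cmax,ss = C₀·R ≈ 4.667 × 1.3748 ≈ 6.416 mcg/mL.
Peak 6.4 mcg/mL vs MTC 9 mcg/mL: below toxic threshold.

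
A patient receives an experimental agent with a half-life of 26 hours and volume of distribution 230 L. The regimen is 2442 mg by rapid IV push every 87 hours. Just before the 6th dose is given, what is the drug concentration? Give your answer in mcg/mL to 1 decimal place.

1.2 mcg/mL

f = (1/2)^(τ/t½) = (1/2)^(87/26) ≈ 0.0983.
C₀ = D/Vd = 2442/230 ≈ 10.617 mcg/mL.
Before the 6th dose, 5 doses have been given. Superposition: Cmin = C₀·(f + f² + … + f^5).
≈ 10.617 × (0.0983 + 0.0097 + 0.0009 + 0.0001 + 0.0000) ≈ 10.617 × 0.1090 ≈ 1.157 mcg/mL.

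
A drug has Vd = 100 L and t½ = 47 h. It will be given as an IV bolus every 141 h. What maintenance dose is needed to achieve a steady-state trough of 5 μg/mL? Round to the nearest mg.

τ/t½ = 141/47 ≈ 3, so f = (1/2)^(141/47) ≈ 0.125000.
Cmin,ss = (D/Vd)·f/(1−f), so D = Cmin,ss·Vd·(1−f)/f.
D = 5 × 100 × (1−f)/f ≈ 5 × 100 × 7.00000 ≈ 3500.00 mg.

3500 mg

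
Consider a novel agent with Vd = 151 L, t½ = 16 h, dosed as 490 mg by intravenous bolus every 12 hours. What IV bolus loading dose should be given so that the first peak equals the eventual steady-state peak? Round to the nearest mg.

f = (1/2)^(12/16) ≈ 0.594604; accumulation ratio R = 1/(1−f) ≈ 2.46672.
Loading dose to hit Cmax,ss on first dose: D_load = D_maint·R ≈ 490 × 2.46672 ≈ 1208.69 mg.

1209 mg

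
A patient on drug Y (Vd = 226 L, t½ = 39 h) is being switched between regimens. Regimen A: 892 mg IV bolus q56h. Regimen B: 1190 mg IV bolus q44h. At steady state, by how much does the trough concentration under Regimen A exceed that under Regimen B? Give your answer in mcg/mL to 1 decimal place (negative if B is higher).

-2.1 mcg/mL

Regimen A: f = (1/2)^(56/39) ≈ 0.3696; Cmin,ss = (892/226)·f/(1−f) ≈ 2.314 mcg/mL.
Regimen B: f = (1/2)^(44/39) ≈ 0.4575; Cmin,ss = (1190/226)·f/(1−f) ≈ 4.440 mcg/mL.
Difference ≈ 2.314 − 4.440 ≈ -2.126 mcg/mL.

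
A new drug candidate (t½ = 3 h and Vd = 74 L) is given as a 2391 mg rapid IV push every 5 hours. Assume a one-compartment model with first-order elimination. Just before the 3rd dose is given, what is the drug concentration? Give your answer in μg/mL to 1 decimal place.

f = (1/2)^(τ/t½) = (1/2)^(5/3) ≈ 0.3150.
C₀ = D/Vd = 2391/74 ≈ 32.311 μg/mL.
Before the 3rd dose, 2 doses have been given. Superposition: Cmin = C₀·(f + f²).
≈ 32.311 × (0.3150 + 0.0992) ≈ 32.311 × 0.4142 ≈ 13.383 μg/mL.

13.4 μg/mL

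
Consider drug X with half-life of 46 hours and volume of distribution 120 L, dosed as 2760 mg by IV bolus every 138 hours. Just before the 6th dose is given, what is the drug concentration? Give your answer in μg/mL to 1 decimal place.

3.3 μg/mL

f = (1/2)^(τ/t½) = (1/2)^(138/46) ≈ 0.1250.
C₀ = D/Vd = 2760/120 ≈ 23.000 μg/mL.
Before the 6th dose, 5 doses have been given. Superposition: Cmin = C₀·(f + f² + … + f^5).
≈ 23.000 × (0.1250 + 0.0156 + 0.0020 + 0.0002 + 0.0000) ≈ 23.000 × 0.1428 ≈ 3.284 μg/mL.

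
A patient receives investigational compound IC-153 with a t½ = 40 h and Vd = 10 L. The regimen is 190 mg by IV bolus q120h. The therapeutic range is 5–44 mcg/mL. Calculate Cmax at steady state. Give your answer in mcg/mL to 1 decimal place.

τ = 120 h = 3 half-lives, so f = (1/2)^3 = 0.125.
Accumulation ratio R = 1/(1 − f) = 1/0.875 = 8/7.
Single-dose peak C₀ = D/Vd = 190/10 = 19 mcg/mL.
Steady-state peak Cmax,ss = C₀·R = 19 × 8/7 ≈ 21.714 mcg/mL.
Peak 21.7 mcg/mL vs MTC 44 mcg/mL: below toxic threshold.

21.7 mcg/mL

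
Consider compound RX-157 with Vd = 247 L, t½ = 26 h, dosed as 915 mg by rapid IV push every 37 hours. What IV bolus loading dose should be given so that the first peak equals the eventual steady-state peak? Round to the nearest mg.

f = (1/2)^(37/26) ≈ 0.372916; accumulation ratio R = 1/(1−f) ≈ 1.59468.
Loading dose to hit Cmax,ss on first dose: D_load = D_maint·R ≈ 915 × 1.59468 ≈ 1459.13 mg.

1459 mg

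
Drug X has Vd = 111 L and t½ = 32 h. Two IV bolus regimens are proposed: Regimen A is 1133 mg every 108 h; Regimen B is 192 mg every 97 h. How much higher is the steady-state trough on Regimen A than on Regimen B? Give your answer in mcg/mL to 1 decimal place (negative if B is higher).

Regimen A: f = (1/2)^(108/32) ≈ 0.0964; Cmin,ss = (1133/111)·f/(1−f) ≈ 1.089 mcg/mL.
Regimen B: f = (1/2)^(97/32) ≈ 0.1223; Cmin,ss = (192/111)·f/(1−f) ≈ 0.241 mcg/mL.
Difference ≈ 1.089 − 0.241 ≈ 0.848 mcg/mL.

0.8 mcg/mL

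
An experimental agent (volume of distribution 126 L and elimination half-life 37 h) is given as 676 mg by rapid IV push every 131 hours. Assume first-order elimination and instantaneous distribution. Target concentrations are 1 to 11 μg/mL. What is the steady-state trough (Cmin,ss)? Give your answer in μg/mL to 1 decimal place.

0.5 μg/mL

Over one 131-h interval, 131/37 ≈ 3.5405 half-lives elapse, leaving f ≈ 0.0859 of each dose.
Accumulation ratio R = 1/(1 − f) ≈ 1/0.9141 ≈ 1.0940.
Each bolus raises the concentration by D/Vd = 676/126 ≈ 5.365 μg/mL.
Steady-state peak Cmax,ss = C₀·R ≈ 5.365 × 1.0940 ≈ 5.869 μg/mL.
Steady-state trough Cmin,ss = Cmax,ss·f ≈ 5.869 × 0.0859 ≈ 0.504 μg/mL.
Trough 0.5 μg/mL vs MEC 1 μg/mL: subtherapeutic.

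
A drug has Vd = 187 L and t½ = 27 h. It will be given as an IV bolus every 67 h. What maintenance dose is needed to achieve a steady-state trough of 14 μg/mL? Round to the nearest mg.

τ/t½ = 67/27 ≈ 2.4815, so f = (1/2)^(67/27) ≈ 0.179060.
Cmin,ss = (D/Vd)·f/(1−f), so D = Cmin,ss·Vd·(1−f)/f.
D = 14 × 187 × (1−f)/f ≈ 14 × 187 × 4.58472 ≈ 12002.80 mg.

12003 mg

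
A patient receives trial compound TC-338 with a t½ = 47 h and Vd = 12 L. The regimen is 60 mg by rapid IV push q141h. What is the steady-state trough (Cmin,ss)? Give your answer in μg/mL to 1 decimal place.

0.7 μg/mL

The dosing interval is 3 half-lives, so f = 2^(−3) = 0.125.
Accumulation ratio R = 1/(1 − f) = 1/0.875 = 8/7.
Single-dose peak C₀ = D/Vd = 60/12 = 5 μg/mL.
Steady-state peak Cmax,ss = C₀·R = 5 × 8/7 ≈ 5.714 μg/mL.
Steady-state trough Cmin,ss = Cmax,ss·f ≈ 5.714 × 0.125 ≈ 0.714 μg/mL.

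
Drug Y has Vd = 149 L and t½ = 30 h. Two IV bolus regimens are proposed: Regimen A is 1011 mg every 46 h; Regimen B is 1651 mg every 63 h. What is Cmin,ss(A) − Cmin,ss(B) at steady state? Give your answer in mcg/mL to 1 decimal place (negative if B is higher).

0.2 mcg/mL

Regimen A: f = (1/2)^(46/30) ≈ 0.3455; Cmin,ss = (1011/149)·f/(1−f) ≈ 3.582 mcg/mL.
Regimen B: f = (1/2)^(63/30) ≈ 0.2333; Cmin,ss = (1651/149)·f/(1−f) ≈ 3.372 mcg/mL.
Difference ≈ 3.582 − 3.372 ≈ 0.210 mcg/mL.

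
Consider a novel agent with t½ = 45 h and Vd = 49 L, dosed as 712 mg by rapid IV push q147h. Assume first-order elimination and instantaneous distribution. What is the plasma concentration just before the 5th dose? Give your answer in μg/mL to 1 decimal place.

1.7 μg/mL

f = (1/2)^(τ/t½) = (1/2)^(147/45) ≈ 0.1039.
C₀ = D/Vd = 712/49 ≈ 14.531 μg/mL.
Before the 5th dose, 4 doses have been given. Superposition: Cmin = C₀·(f + f² + … + f^4).
≈ 14.531 × (0.1039 + 0.0108 + 0.0011 + 0.0001) ≈ 14.531 × 0.1159 ≈ 1.684 μg/mL.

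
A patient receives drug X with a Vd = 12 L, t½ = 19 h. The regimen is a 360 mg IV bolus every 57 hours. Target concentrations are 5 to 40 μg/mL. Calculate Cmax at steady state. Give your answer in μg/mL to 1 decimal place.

τ = 57 h = 3 half-lives, so f = (1/2)^3 = 0.125.
Accumulation ratio R = 1/(1 − f) = 1/0.875 = 8/7.
Single-dose peak C₀ = D/Vd = 360/12 = 30 μg/mL.
Steady-state peak Cmax,ss = C₀·R = 30 × 8/7 ≈ 34.286 μg/mL.
Peak 34.3 μg/mL vs MTC 40 μg/mL: below toxic threshold.

34.3 μg/mL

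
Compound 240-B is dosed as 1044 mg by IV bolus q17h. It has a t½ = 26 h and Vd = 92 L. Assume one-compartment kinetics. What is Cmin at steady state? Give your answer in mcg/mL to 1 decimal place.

Over one 17-h interval, 17/26 ≈ 0.65385 half-lives elapse, leaving f ≈ 0.6356 of each dose.
Each bolus raises the concentration by D/Vd = 1044/92 ≈ 11.348 mcg/mL.
Steady-state trough Cmin,ss = C₀·f/(1−f) ≈ 11.348 × 0.6356/0.3644 ≈ 19.794 mcg/mL.

19.8 mcg/mL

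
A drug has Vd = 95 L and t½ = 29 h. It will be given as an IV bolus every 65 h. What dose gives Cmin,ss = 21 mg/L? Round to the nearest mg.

7438 mg

τ/t½ = 65/29 ≈ 2.2414, so f = (1/2)^(65/29) ≈ 0.211484.
Cmin,ss = (D/Vd)·f/(1−f), so D = Cmin,ss·Vd·(1−f)/f.
D = 21 × 95 × (1−f)/f ≈ 21 × 95 × 3.72849 ≈ 7438.34 mg.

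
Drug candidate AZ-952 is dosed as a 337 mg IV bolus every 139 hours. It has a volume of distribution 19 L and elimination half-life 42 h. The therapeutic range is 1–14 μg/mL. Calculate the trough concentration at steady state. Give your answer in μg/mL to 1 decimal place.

k = ln2/t½ = ln2/42 ≈ 0.016504 h⁻¹; fraction remaining f = e^(−kτ) = e^(−0.016504×139) ≈ 0.1009.
At steady state, accumulation factor R = 1/(1 − e^(−kτ)) ≈ 1.1122.
Single-dose peak C₀ = D/Vd = 337/19 ≈ 17.737 μg/mL.
Cmax,ss = C₀/(1 − f) ≈ 17.737/0.8991 ≈ 19.728 μg/mL.
Steady-state trough Cmin,ss = Cmax,ss·f ≈ 19.728 × 0.1009 ≈ 1.991 μg/mL.
Trough 2.0 μg/mL vs MEC 1 μg/mL: adequate.

2.0 μg/mL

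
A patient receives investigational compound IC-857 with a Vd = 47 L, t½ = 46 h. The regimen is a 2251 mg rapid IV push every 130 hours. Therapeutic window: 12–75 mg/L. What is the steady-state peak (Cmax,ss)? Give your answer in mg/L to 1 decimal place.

Over one 130-h interval, 130/46 ≈ 2.8261 half-lives elapse, leaving f ≈ 0.1410 of each dose.
At steady state, accumulation factor R = 1/(1 − e^(−kτ)) ≈ 1.1641.
Each bolus raises the concentration by D/Vd = 2251/47 ≈ 47.894 mg/L.
Steady-state peak Cmax,ss = C₀·R ≈ 47.894 × 1.1641 ≈ 55.753 mg/L.
Peak 55.8 mg/L vs MTC 75 mg/L: below toxic threshold.

55.8 mg/L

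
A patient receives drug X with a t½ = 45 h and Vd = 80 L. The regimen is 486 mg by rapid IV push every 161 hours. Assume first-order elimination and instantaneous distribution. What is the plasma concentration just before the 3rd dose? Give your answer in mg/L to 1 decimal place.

f = (1/2)^(τ/t½) = (1/2)^(161/45) ≈ 0.0837.
C₀ = D/Vd = 486/80 ≈ 6.075 mg/L.
Before the 3rd dose, 2 doses have been given. Superposition: Cmin = C₀·(f + f²).
≈ 6.075 × (0.0837 + 0.0070) ≈ 6.075 × 0.0907 ≈ 0.551 mg/L.

0.6 mg/L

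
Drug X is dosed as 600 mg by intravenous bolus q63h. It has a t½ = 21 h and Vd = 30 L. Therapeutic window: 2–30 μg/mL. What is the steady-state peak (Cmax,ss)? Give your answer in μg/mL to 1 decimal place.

τ = 63 h = 3 half-lives, so f = (1/2)^3 = 0.125.
Accumulation ratio R = 1/(1 − f) = 1/0.875 = 8/7.
Single-dose peak C₀ = D/Vd = 600/30 = 20 μg/mL.
Steady-state peak Cmax,ss = C₀·R = 20 × 8/7 ≈ 22.857 μg/mL.
Peak 22.9 μg/mL vs MTC 30 μg/mL: below toxic threshold.

22.9 μg/mL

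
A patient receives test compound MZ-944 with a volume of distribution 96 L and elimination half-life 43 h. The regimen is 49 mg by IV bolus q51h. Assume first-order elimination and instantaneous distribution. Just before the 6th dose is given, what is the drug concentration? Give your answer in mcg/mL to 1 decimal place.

f = (1/2)^(τ/t½) = (1/2)^(51/43) ≈ 0.4395.
C₀ = D/Vd = 49/96 ≈ 0.510 mcg/mL.
Before the 6th dose, 5 doses have been given. Superposition: Cmin = C₀·(f + f² + … + f^5).
≈ 0.510 × (0.4395 + 0.1932 + 0.0849 + 0.0373 + 0.0164) ≈ 0.510 × 0.7713 ≈ 0.393 mcg/mL.

0.4 mcg/mL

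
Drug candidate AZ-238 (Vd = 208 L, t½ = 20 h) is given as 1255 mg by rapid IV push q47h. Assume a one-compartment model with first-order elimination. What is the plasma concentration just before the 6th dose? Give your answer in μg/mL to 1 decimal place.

f = (1/2)^(τ/t½) = (1/2)^(47/20) ≈ 0.1961.
C₀ = D/Vd = 1255/208 ≈ 6.034 μg/mL.
Before the 6th dose, 5 doses have been given. Superposition: Cmin = C₀·(f + f² + … + f^5).
≈ 6.034 × (0.1961 + 0.0385 + 0.0075 + 0.0015 + 0.0003) ≈ 6.034 × 0.2439 ≈ 1.472 μg/mL.

1.5 μg/mL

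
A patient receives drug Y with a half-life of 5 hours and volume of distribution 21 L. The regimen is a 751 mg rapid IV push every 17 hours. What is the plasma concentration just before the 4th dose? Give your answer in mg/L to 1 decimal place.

3.7 mg/L

f = (1/2)^(τ/t½) = (1/2)^(17/5) ≈ 0.0947.
C₀ = D/Vd = 751/21 ≈ 35.762 mg/L.
Before the 4th dose, 3 doses have been given. Superposition: Cmin = C₀·(f + f² + … + f^3).
≈ 35.762 × (0.0947 + 0.0090 + 0.0008) ≈ 35.762 × 0.1045 ≈ 3.737 mg/L.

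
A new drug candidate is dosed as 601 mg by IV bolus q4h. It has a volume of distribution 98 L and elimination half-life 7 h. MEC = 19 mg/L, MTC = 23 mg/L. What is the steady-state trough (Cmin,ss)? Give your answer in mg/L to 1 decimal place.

12.6 mg/L

τ/t½ = 4/7 ≈ 0.57143, so fraction remaining f = (1/2)^(4/7) ≈ 0.6730.
Accumulation ratio R = 1/(1 − f) ≈ 1/0.3270 ≈ 3.0581.
Single-dose peak C₀ = D/Vd = 601/98 ≈ 6.133 mg/L.
Cmax,ss = C₀/(1 − f) ≈ 6.133/0.3270 ≈ 18.755 mg/L.
One interval later, Cmin,ss = Cmax,ss·e^(−kτ) ≈ 18.755 × 0.6730 ≈ 12.622 mg/L.
Trough 12.6 mg/L vs MEC 19 mg/L: subtherapeutic.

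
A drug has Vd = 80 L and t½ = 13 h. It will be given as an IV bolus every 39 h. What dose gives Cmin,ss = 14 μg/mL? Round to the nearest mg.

τ/t½ = 39/13 ≈ 3, so f = (1/2)^(39/13) ≈ 0.125000.
Cmin,ss = (D/Vd)·f/(1−f), so D = Cmin,ss·Vd·(1−f)/f.
D = 14 × 80 × (1−f)/f ≈ 14 × 80 × 7.00000 ≈ 7840.00 mg.

7840 mg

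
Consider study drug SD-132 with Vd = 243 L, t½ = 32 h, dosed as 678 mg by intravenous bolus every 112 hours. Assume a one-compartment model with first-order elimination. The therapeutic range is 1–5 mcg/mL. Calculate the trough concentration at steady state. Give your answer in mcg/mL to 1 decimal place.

0.3 mcg/mL

k = ln2/t½ = ln2/32 ≈ 0.021661 h⁻¹; fraction remaining f = e^(−kτ) = e^(−0.021661×112) ≈ 0.0884.
Single-dose peak C₀ = D/Vd = 678/243 ≈ 2.790 mcg/mL.
Steady-state trough Cmin,ss = C₀·f/(1−f) ≈ 2.790 × 0.0884/0.9116 ≈ 0.271 mcg/mL.
Trough 0.3 mcg/mL vs MEC 1 mcg/mL: subtherapeutic.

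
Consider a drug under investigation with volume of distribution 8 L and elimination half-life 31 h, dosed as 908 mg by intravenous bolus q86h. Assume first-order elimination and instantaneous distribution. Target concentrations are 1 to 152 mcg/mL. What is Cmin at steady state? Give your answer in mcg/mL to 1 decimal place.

k = ln2/t½ = ln2/31 ≈ 0.022360 h⁻¹; fraction remaining f = e^(−kτ) = e^(−0.022360×86) ≈ 0.1462.
At steady state, accumulation factor R = 1/(1 − e^(−kτ)) ≈ 1.1712.
Each bolus raises the concentration by D/Vd = 908/8 ≈ 113.500 mcg/mL.
Cmax,ss = C₀/(1 − f) ≈ 113.500/0.8538 ≈ 132.935 mcg/mL.
One interval later, Cmin,ss = Cmax,ss·e^(−kτ) ≈ 132.935 × 0.1462 ≈ 19.435 mcg/mL.
Trough 19.4 mcg/mL vs MEC 1 mcg/mL: adequate.

19.4 mcg/mL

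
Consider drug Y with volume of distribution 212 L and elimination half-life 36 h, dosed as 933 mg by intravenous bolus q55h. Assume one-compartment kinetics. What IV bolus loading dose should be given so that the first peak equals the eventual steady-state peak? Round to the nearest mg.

f = (1/2)^(55/36) ≈ 0.346811; accumulation ratio R = 1/(1−f) ≈ 1.53095.
Loading dose to hit Cmax,ss on first dose: D_load = D_maint·R ≈ 933 × 1.53095 ≈ 1428.38 mg.

1428 mg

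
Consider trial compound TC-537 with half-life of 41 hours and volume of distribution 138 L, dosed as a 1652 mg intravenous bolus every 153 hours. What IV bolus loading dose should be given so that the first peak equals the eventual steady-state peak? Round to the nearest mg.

f = (1/2)^(153/41) ≈ 0.075274; accumulation ratio R = 1/(1−f) ≈ 1.08140.
Loading dose to hit Cmax,ss on first dose: D_load = D_maint·R ≈ 1652 × 1.08140 ≈ 1786.47 mg.

1786 mg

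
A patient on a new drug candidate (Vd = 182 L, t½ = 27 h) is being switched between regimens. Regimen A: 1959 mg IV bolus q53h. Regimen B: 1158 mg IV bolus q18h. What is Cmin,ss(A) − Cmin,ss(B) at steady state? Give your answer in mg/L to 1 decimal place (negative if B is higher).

Regimen A: f = (1/2)^(53/27) ≈ 0.2565; Cmin,ss = (1959/182)·f/(1−f) ≈ 3.713 mg/L.
Regimen B: f = (1/2)^(18/27) ≈ 0.6300; Cmin,ss = (1158/182)·f/(1−f) ≈ 10.834 mg/L.
Difference ≈ 3.713 − 10.834 ≈ -7.121 mg/L.

-7.1 mg/L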